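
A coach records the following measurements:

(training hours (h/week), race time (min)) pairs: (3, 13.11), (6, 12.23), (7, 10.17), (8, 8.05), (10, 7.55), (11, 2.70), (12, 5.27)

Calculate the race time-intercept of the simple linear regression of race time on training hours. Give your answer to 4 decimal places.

n = 7, Σx = 57, Σy = 59.08, Σxy = 416.74, Σx² = 523
Sxx = Σx² − (Σx)²/n = 523 − 464.142857 = 58.857143
Sxy = Σxy − (Σx)(Σy)/n = 416.74 − 481.08 = -64.34
b = Sxy/Sxx = -64.34/58.857143 = -1.093155
a = ȳ − b·x̄ = 8.44 − (-1.093155)·8.142857 = 17.341408

17.3414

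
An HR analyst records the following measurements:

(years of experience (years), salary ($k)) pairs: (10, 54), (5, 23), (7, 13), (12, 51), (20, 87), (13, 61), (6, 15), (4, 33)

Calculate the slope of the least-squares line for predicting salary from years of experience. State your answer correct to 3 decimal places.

n = 8, Σx = 77, Σy = 337, Σxy = 4113, Σx² = 939
Sxx = Σx² − (Σx)²/n = 939 − 741.125 = 197.875
Sxy = Σxy − (Σx)(Σy)/n = 4113 − 3243.625 = 869.375
b = Sxy/Sxx = 869.375/197.875 = 4.393557

4.394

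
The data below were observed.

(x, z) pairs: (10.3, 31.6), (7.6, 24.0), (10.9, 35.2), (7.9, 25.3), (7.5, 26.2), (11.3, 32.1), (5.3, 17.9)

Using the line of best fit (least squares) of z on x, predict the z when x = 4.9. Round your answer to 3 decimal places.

n = 7, Σx = 60.8, Σy = 192.3, Σxy = 1745.53, Σx² = 557.1
Sxx = Σx² − (Σx)²/n = 557.1 − 528.091429 = 29.008571
Sxy = Σxy − (Σx)(Σy)/n = 1745.53 − 1670.262857 = 75.267143
b = Sxy/Sxx = 75.267143/29.008571 = 2.594652
a = ȳ − b·x̄ = 27.471429 − 2.594652·8.685714 = 4.935024
ŷ(4.9) = a + b·4.9 = 4.935024 + 2.594652·4.9 = 17.648818

17.649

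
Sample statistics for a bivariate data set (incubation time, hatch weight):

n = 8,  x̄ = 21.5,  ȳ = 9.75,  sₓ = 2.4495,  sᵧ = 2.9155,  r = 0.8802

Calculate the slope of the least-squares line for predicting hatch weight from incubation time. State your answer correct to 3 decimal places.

1.048

b = r · sᵧ/sₓ = 0.8802 · 2.9155/2.4495 = 1.047652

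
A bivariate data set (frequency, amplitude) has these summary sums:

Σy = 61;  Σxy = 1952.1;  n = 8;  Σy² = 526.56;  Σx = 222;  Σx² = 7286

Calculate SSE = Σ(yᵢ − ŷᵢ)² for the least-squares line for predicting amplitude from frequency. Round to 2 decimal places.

1.67

Sxx = Σx² − (Σx)²/n = 7286 − 6160.5 = 1125.5
Sxy = Σxy − (Σx)(Σy)/n = 1952.1 − 1692.75 = 259.35
Syy = Σy² − (Σy)²/n = 526.56 − 465.125 = 61.435
b = Sxy/Sxx = 259.35/1125.5 = 0.230431
SSE = Syy − b·Sxy = 61.435 − 0.230431·259.35 = 1.672741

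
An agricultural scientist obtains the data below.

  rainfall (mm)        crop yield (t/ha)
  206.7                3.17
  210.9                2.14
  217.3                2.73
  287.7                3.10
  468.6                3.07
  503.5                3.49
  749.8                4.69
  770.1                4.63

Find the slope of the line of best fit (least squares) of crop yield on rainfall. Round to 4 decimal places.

0.0034

n = 8, Σx = 3414.6, Σy = 27.02, Σxy = 12869.606, Σx² = 1845546.54
Sxx = Σx² − (Σx)²/n = 1845546.54 − 1457436.645 = 388109.895
Sxy = Σxy − (Σx)(Σy)/n = 12869.606 − 11532.8115 = 1336.7945
b = Sxy/Sxx = 1336.7945/388109.895 = 0.003444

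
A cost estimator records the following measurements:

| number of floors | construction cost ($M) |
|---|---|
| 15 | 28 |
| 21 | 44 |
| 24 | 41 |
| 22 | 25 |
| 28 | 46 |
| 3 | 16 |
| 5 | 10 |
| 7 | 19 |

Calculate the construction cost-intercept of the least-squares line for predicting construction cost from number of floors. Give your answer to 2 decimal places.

8.63

n = 8, Σx = 125, Σy = 229, Σxy = 4397, Σx² = 2593
Sxx = Σx² − (Σx)²/n = 2593 − 1953.125 = 639.875
Sxy = Σxy − (Σx)(Σy)/n = 4397 − 3578.125 = 818.875
b = Sxy/Sxx = 818.875/639.875 = 1.279742
a = ȳ − b·x̄ = 28.625 − 1.279742·15.625 = 8.629029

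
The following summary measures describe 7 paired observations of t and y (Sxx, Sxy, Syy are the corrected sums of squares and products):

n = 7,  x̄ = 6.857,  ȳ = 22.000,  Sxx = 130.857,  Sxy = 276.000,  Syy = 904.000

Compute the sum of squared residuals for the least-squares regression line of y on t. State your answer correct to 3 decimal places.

321.868

b = Sxy/Sxx = 276/130.857 = 2.109173
SSE = Syy − b·Sxy = 904 − 2.109173·276 = 321.868360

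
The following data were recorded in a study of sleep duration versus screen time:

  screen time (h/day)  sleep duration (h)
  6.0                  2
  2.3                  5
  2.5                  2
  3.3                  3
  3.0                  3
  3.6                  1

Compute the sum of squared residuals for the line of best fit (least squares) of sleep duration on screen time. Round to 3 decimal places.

n = 6, Σx = 20.7, Σy = 16, Σxy = 51, Σx² = 80.39, Σy² = 52
Sxx = Σx² − (Σx)²/n = 80.39 − 71.415 = 8.975
Sxy = Σxy − (Σx)(Σy)/n = 51 − 55.2 = -4.2
Syy = Σy² − (Σy)²/n = 52 − 42.666667 = 9.333333
b = Sxy/Sxx = -4.2/8.975 = -0.467967
SSE = Syy − b·Sxy = 9.333333 − (-0.467967)·(-4.2) = 7.367874

7.368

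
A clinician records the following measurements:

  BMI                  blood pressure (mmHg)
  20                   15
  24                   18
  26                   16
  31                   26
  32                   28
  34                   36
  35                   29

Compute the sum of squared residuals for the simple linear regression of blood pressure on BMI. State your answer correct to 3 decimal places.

n = 7, Σx = 202, Σy = 168, Σxy = 5089, Σx² = 6018, Σy² = 4402
Sxx = Σx² − (Σx)²/n = 6018 − 5829.142857 = 188.857143
Sxy = Σxy − (Σx)(Σy)/n = 5089 − 4848 = 241
Syy = Σy² − (Σy)²/n = 4402 − 4032 = 370
b = Sxy/Sxx = 241/188.857143 = 1.276097
SSE = Syy − b·Sxy = 370 − 1.276097·241 = 62.460666

62.461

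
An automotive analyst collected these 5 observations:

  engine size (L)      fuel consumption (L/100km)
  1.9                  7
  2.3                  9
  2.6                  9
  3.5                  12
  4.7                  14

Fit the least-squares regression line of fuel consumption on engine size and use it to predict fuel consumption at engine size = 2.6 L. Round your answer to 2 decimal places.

n = 5, Σx = 15, Σy = 51, Σxy = 165.2, Σx² = 50
Sxx = Σx² − (Σx)²/n = 50 − 45 = 5
Sxy = Σxy − (Σx)(Σy)/n = 165.2 − 153 = 12.2
b = Sxy/Sxx = 12.2/5 = 2.44
a = ȳ − b·x̄ = 10.2 − 2.44·3 = 2.88
ŷ(2.6) = a + b·2.6 = 2.88 + 2.44·2.6 = 9.224

9.22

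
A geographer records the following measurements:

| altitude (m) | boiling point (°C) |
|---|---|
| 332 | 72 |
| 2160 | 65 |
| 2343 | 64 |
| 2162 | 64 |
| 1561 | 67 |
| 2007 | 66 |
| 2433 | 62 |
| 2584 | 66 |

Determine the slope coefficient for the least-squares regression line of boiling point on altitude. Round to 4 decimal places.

-0.0037

n = 8, Σx = 15582, Σy = 526, Σxy = 1011063, Σx² = 34001032
Sxx = Σx² − (Σx)²/n = 34001032 − 30349840.5 = 3651191.5
Sxy = Σxy − (Σx)(Σy)/n = 1011063 − 1024516.5 = -13453.5
b = Sxy/Sxx = -13453.5/3651191.5 = -0.003685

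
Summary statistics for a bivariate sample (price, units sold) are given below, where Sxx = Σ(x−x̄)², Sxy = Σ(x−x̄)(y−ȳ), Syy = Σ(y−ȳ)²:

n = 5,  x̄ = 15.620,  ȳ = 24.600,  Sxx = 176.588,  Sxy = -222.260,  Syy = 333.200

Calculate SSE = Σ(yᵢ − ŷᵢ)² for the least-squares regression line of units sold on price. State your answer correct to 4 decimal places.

53.4556

b = Sxy/Sxx = -222.26/176.588 = -1.258636
SSE = Syy − b·Sxy = 333.2 − (-1.258636)·(-222.26) = 53.455580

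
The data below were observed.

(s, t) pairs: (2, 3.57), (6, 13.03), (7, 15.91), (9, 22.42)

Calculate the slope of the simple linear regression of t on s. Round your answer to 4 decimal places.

2.6496

n = 4, Σx = 24, Σy = 54.93, Σxy = 398.47, Σx² = 170
Sxx = Σx² − (Σx)²/n = 170 − 144 = 26
Sxy = Σxy − (Σx)(Σy)/n = 398.47 − 329.58 = 68.89
b = Sxy/Sxx = 68.89/26 = 2.649615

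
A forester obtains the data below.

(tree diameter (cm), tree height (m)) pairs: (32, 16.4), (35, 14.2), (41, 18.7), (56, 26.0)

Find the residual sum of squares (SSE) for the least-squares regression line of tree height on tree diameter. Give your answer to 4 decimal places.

n = 4, Σx = 164, Σy = 75.3, Σxy = 3244.5, Σx² = 7066, Σy² = 1496.29
Sxx = Σx² − (Σx)²/n = 7066 − 6724 = 342
Sxy = Σxy − (Σx)(Σy)/n = 3244.5 − 3087.3 = 157.2
Syy = Σy² − (Σy)²/n = 1496.29 − 1417.5225 = 78.7675
b = Sxy/Sxx = 157.2/342 = 0.459649
SSE = Syy − b·Sxy = 78.7675 − 0.459649·157.2 = 6.510658

6.5107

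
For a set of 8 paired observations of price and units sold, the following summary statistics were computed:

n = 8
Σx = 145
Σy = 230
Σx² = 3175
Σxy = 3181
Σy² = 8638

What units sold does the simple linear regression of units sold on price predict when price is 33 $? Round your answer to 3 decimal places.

Sxx = Σx² − (Σx)²/n = 3175 − 2628.125 = 546.875
Sxy = Σxy − (Σx)(Σy)/n = 3181 − 4168.75 = -987.75
b = Sxy/Sxx = -987.75/546.875 = -1.806171
a = ȳ − b·x̄ = 28.75 − (-1.806171)·18.125 = 61.486857
ŷ(33) = a + b·33 = 61.486857 + (-1.806171)·33 = 1.8832

1.883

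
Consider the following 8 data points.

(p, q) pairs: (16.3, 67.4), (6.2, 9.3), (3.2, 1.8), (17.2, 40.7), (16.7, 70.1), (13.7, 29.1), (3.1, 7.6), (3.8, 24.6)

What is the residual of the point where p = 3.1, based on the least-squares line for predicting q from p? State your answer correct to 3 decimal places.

n = 8, Σx = 80.2, Σy = 250.6, Σxy = 3548.46, Σx² = 1100.84
Sxx = Σx² − (Σx)²/n = 1100.84 − 804.005 = 296.835
Sxy = Σxy − (Σx)(Σy)/n = 3548.46 − 2512.265 = 1036.195
b = Sxy/Sxx = 1036.195/296.835 = 3.490811
a = ȳ − b·x̄ = 31.325 − 3.490811·10.025 = -3.670384
ŷ(3.1) = -3.670384 + 3.490811·3.1 = 7.151131
residual = y − ŷ = 7.6 − 7.151131 = 0.448869

0.449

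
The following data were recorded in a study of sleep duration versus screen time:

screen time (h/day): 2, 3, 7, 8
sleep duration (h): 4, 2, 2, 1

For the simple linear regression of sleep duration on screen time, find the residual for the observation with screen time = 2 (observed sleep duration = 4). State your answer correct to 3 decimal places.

n = 4, Σx = 20, Σy = 9, Σxy = 36, Σx² = 126
Sxx = Σx² − (Σx)²/n = 126 − 100 = 26
Sxy = Σxy − (Σx)(Σy)/n = 36 − 45 = -9
b = Sxy/Sxx = -9/26 = -0.346154
a = ȳ − b·x̄ = 2.25 − (-0.346154)·5 = 3.980769
ŷ(2) = 3.980769 + (-0.346154)·2 = 3.288462
residual = y − ŷ = 4 − 3.288462 = 0.711538

0.712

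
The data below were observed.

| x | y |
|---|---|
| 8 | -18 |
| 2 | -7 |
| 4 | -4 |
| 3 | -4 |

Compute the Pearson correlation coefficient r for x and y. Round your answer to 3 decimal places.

-0.872

n = 4, Σx = 17, Σy = -33, Σxy = -186, Σx² = 93, Σy² = 405
Sxx = Σx² − (Σx)²/n = 93 − 72.25 = 20.75
Sxy = Σxy − (Σx)(Σy)/n = -186 − (-140.25) = -45.75
Syy = Σy² − (Σy)²/n = 405 − 272.25 = 132.75
r = Sxy/√(Sxx·Syy) = -45.75/√(2754.5625) = -45.75/52.483926 = -0.871695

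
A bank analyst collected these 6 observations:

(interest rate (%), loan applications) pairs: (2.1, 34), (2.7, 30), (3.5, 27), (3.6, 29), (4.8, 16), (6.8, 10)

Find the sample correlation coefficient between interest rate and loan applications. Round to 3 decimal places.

-0.972

n = 6, Σx = 23.5, Σy = 146, Σxy = 496.1, Σx² = 106.19, Σy² = 3982
Sxx = Σx² − (Σx)²/n = 106.19 − 92.041667 = 14.148333
Sxy = Σxy − (Σx)(Σy)/n = 496.1 − 571.833333 = -75.733333
Syy = Σy² − (Σy)²/n = 3982 − 3552.666667 = 429.333333
r = Sxy/√(Sxx·Syy) = -75.733333/√(6074.351111) = -75.733333/77.938124 = -0.971711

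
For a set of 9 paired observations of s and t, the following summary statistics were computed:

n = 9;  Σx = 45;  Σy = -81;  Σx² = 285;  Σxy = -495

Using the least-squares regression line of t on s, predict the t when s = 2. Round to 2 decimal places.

-4.50

Sxx = Σx² − (Σx)²/n = 285 − 225 = 60
Sxy = Σxy − (Σx)(Σy)/n = -495 − (-405) = -90
b = Sxy/Sxx = -90/60 = -1.5
a = ȳ − b·x̄ = -9 − (-1.5)·5 = -1.5
ŷ(2) = a + b·2 = -1.5 + (-1.5)·2 = -4.5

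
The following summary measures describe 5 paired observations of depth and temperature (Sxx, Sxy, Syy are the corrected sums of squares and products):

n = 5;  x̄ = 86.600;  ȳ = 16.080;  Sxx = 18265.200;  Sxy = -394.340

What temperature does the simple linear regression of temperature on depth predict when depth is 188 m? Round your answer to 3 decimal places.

b = Sxy/Sxx = -394.34/18265.2 = -0.021590
a = ȳ − b·x̄ = 16.08 − (-0.021590)·86.6 = 17.949667
ŷ(188) = a + b·188 = 17.949667 + (-0.021590)·188 = 13.890805

13.891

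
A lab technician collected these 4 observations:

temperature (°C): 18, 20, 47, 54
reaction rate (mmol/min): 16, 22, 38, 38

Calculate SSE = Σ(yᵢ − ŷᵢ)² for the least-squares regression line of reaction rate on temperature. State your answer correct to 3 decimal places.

20.305

n = 4, Σx = 139, Σy = 114, Σxy = 4566, Σx² = 5849, Σy² = 3628
Sxx = Σx² − (Σx)²/n = 5849 − 4830.25 = 1018.75
Sxy = Σxy − (Σx)(Σy)/n = 4566 − 3961.5 = 604.5
Syy = Σy² − (Σy)²/n = 3628 − 3249 = 379
b = Sxy/Sxx = 604.5/1018.75 = 0.593374
SSE = Syy − b·Sxy = 379 − 0.593374·604.5 = 20.305276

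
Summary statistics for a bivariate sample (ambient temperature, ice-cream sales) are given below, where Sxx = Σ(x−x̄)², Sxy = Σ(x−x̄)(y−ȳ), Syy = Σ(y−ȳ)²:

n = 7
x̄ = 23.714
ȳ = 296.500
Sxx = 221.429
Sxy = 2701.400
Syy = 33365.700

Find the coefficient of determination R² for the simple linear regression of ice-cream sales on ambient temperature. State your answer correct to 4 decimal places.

R² = Sxy²/(Sxx·Syy) = (2701.4)²/(221.429·33365.7) = 0.987741

0.9877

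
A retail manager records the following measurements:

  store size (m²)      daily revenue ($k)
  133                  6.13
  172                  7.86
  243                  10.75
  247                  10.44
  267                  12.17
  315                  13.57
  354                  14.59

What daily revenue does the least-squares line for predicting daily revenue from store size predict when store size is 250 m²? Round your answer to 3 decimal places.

10.893

n = 7, Σx = 1731, Σy = 75.51, Σxy = 20046.94, Σx² = 463161
Sxx = Σx² − (Σx)²/n = 463161 − 428051.571429 = 35109.428571
Sxy = Σxy − (Σx)(Σy)/n = 20046.94 − 18672.544286 = 1374.395714
b = Sxy/Sxx = 1374.395714/35109.428571 = 0.039146
a = ȳ − b·x̄ = 10.787143 − 0.039146·247.285714 = 1.106882
ŷ(250) = a + b·250 = 1.106882 + 0.039146·250 = 10.893396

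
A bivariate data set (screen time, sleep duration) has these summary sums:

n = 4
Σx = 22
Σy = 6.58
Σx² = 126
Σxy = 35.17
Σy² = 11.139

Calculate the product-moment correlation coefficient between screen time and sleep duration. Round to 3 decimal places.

-0.813

Sxx = Σx² − (Σx)²/n = 126 − 121 = 5
Sxy = Σxy − (Σx)(Σy)/n = 35.17 − 36.19 = -1.02
Syy = Σy² − (Σy)²/n = 11.139 − 10.8241 = 0.3149
r = Sxy/√(Sxx·Syy) = -1.02/√(1.5745) = -1.02/1.254791 = -0.812884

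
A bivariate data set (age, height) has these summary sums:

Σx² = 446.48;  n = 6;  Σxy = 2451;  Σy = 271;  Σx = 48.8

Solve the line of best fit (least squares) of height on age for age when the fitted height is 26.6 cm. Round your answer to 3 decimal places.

4.405

Sxx = Σx² − (Σx)²/n = 446.48 − 396.906667 = 49.573333
Sxy = Σxy − (Σx)(Σy)/n = 2451 − 2204.133333 = 246.866667
b = Sxy/Sxx = 246.866667/49.573333 = 4.979828
a = ȳ − b·x̄ = 45.166667 − 4.979828·8.133333 = 4.664067
Set a + b·x = 26.6: x = (26.6 − 4.664067) / 4.979828 = 4.404958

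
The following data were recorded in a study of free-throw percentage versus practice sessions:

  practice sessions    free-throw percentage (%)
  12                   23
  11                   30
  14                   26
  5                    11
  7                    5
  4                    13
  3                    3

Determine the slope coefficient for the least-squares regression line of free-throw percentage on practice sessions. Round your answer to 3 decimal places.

n = 7, Σx = 56, Σy = 111, Σxy = 1121, Σx² = 560
Sxx = Σx² − (Σx)²/n = 560 − 448 = 112
Sxy = Σxy − (Σx)(Σy)/n = 1121 − 888 = 233
b = Sxy/Sxx = 233/112 = 2.080357

2.080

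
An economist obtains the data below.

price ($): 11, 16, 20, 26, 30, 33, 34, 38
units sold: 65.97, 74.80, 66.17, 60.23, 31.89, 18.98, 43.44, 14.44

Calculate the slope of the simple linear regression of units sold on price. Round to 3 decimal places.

n = 8, Σx = 208, Σy = 375.92, Σxy = 8420.57, Σx² = 6042
Sxx = Σx² − (Σx)²/n = 6042 − 5408 = 634
Sxy = Σxy − (Σx)(Σy)/n = 8420.57 − 9773.92 = -1353.35
b = Sxy/Sxx = -1353.35/634 = -2.134621

-2.135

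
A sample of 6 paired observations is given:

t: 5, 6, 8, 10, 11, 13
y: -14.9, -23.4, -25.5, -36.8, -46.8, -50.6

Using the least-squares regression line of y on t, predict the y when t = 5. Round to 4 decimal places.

n = 6, Σx = 53, Σy = -198, Σxy = -1959.5, Σx² = 515
Sxx = Σx² − (Σx)²/n = 515 − 468.166667 = 46.833333
Sxy = Σxy − (Σx)(Σy)/n = -1959.5 − (-1749) = -210.5
b = Sxy/Sxx = -210.5/46.833333 = -4.494662
a = ȳ − b·x̄ = -33 − (-4.494662)·8.833333 = 6.702847
ŷ(5) = a + b·5 = 6.702847 + (-4.494662)·5 = -15.770463

-15.7705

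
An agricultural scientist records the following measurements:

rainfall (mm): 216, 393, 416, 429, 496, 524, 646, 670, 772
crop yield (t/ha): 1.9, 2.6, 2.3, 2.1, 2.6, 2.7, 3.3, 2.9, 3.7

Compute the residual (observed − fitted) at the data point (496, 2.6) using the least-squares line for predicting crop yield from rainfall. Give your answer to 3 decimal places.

n = 9, Σx = 4562, Σy = 24.1, Σxy = 12925.5, Σx² = 2540994
Sxx = Σx² − (Σx)²/n = 2540994 − 2312427.111111 = 228566.888889
Sxy = Σxy − (Σx)(Σy)/n = 12925.5 − 12216.022222 = 709.477778
b = Sxy/Sxx = 709.477778/228566.888889 = 0.003104
a = ȳ − b·x̄ = 2.677778 − 0.003104·506.888889 = 1.104381
ŷ(496) = 1.104381 + 0.003104·496 = 2.643978
residual = y − ŷ = 2.6 − 2.643978 = -0.043978

-0.044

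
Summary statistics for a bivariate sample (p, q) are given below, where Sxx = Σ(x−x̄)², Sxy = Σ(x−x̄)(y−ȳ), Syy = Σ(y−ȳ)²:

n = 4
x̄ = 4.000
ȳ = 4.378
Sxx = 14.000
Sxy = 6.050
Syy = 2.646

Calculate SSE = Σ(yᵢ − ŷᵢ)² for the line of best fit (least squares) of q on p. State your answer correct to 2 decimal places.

b = Sxy/Sxx = 6.05/14 = 0.432143
SSE = Syy − b·Sxy = 2.646 − 0.432143·6.05 = 0.031536

0.03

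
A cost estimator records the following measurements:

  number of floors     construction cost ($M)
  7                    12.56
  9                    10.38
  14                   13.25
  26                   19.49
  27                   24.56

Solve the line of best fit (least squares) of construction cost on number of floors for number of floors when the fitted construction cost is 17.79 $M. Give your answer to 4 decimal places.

n = 5, Σx = 83, Σy = 80.24, Σxy = 1536.7, Σx² = 1731
Sxx = Σx² − (Σx)²/n = 1731 − 1377.8 = 353.2
Sxy = Σxy − (Σx)(Σy)/n = 1536.7 − 1331.984 = 204.716
b = Sxy/Sxx = 204.716/353.2 = 0.579604
a = ȳ − b·x̄ = 16.048 − 0.579604·16.6 = 6.426580
Set a + b·x = 17.79: x = (17.79 − 6.426580) / 0.579604 = 19.605502

19.6055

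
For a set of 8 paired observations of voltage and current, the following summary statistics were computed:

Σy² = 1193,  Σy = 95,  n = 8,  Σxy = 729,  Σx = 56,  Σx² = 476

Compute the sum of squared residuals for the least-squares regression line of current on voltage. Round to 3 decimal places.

Sxx = Σx² − (Σx)²/n = 476 − 392 = 84
Sxy = Σxy − (Σx)(Σy)/n = 729 − 665 = 64
Syy = Σy² − (Σy)²/n = 1193 − 1128.125 = 64.875
b = Sxy/Sxx = 64/84 = 0.761905
SSE = Syy − b·Sxy = 64.875 − 0.761905·64 = 16.113095

16.113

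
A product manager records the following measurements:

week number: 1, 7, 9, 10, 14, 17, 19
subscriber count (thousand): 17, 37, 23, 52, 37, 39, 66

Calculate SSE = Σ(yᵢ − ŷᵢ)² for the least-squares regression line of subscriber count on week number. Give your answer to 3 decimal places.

737.389

n = 7, Σx = 77, Σy = 271, Σxy = 3438, Σx² = 1077, Σy² = 12137
Sxx = Σx² − (Σx)²/n = 1077 − 847 = 230
Sxy = Σxy − (Σx)(Σy)/n = 3438 − 2981 = 457
Syy = Σy² − (Σy)²/n = 12137 − 10491.571429 = 1645.428571
b = Sxy/Sxx = 457/230 = 1.986957
SSE = Syy − b·Sxy = 1645.428571 − 1.986957·457 = 737.389441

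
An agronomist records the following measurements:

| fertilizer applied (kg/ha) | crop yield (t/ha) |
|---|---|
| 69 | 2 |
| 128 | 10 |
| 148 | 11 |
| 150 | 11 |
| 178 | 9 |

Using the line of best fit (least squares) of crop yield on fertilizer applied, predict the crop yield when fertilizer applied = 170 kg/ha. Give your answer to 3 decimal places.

n = 5, Σx = 673, Σy = 43, Σxy = 6298, Σx² = 97233
Sxx = Σx² − (Σx)²/n = 97233 − 90585.8 = 6647.2
Sxy = Σxy − (Σx)(Σy)/n = 6298 − 5787.8 = 510.2
b = Sxy/Sxx = 510.2/6647.2 = 0.076754
a = ȳ − b·x̄ = 8.6 − 0.076754·134.6 = -1.731105
ŷ(170) = a + b·170 = -1.731105 + 0.076754·170 = 11.317096

11.317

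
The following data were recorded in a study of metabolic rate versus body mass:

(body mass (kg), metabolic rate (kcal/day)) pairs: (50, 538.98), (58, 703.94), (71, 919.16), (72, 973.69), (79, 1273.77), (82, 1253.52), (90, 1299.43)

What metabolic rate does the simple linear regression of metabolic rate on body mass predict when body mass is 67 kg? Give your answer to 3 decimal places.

n = 7, Σx = 502, Σy = 6962.49, Σxy = 523508.73, Σx² = 37154
Sxx = Σx² − (Σx)²/n = 37154 − 36000.571429 = 1153.428571
Sxy = Σxy − (Σx)(Σy)/n = 523508.73 − 499309.997143 = 24198.732857
b = Sxy/Sxx = 24198.732857/1153.428571 = 20.979828
a = ȳ − b·x̄ = 994.641429 − 20.979828·71.714286 = -509.911940
ŷ(67) = a + b·67 = -509.911940 + 20.979828·67 = 895.736526

895.737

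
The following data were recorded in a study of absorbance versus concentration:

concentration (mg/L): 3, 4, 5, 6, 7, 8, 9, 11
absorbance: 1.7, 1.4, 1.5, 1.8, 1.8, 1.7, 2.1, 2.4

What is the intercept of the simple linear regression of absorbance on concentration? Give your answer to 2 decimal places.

1.12

n = 8, Σx = 53, Σy = 14.4, Σxy = 100.5, Σx² = 401
Sxx = Σx² − (Σx)²/n = 401 − 351.125 = 49.875
Sxy = Σxy − (Σx)(Σy)/n = 100.5 − 95.4 = 5.1
b = Sxy/Sxx = 5.1/49.875 = 0.102256
a = ȳ − b·x̄ = 1.8 − 0.102256·6.625 = 1.122556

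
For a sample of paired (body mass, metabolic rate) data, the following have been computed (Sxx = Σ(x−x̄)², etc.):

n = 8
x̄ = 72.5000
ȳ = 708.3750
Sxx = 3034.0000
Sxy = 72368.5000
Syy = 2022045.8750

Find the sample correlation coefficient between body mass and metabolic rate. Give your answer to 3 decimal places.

0.924

r = Sxy/√(Sxx·Syy) = 72368.5/√(6134887184.75) = 72368.5/78325.520648 = 0.923945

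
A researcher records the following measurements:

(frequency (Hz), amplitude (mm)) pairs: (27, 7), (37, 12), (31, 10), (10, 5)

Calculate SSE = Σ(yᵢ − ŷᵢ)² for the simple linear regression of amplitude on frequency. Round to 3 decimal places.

3.922

n = 4, Σx = 105, Σy = 34, Σxy = 993, Σx² = 3159, Σy² = 318
Sxx = Σx² − (Σx)²/n = 3159 − 2756.25 = 402.75
Sxy = Σxy − (Σx)(Σy)/n = 993 − 892.5 = 100.5
Syy = Σy² − (Σy)²/n = 318 − 289 = 29
b = Sxy/Sxx = 100.5/402.75 = 0.249534
SSE = Syy − b·Sxy = 29 − 0.249534·100.5 = 3.921788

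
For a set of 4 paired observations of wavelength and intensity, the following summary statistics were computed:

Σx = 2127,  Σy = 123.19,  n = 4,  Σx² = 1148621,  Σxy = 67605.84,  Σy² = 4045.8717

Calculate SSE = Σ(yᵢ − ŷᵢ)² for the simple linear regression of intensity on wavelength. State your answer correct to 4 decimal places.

1.3049

Sxx = Σx² − (Σx)²/n = 1148621 − 1131032.25 = 17588.75
Sxy = Σxy − (Σx)(Σy)/n = 67605.84 − 65506.2825 = 2099.5575
Syy = Σy² − (Σy)²/n = 4045.8717 − 3793.944025 = 251.927675
b = Sxy/Sxx = 2099.5575/17588.75 = 0.119369
SSE = Syy − b·Sxy = 251.927675 − 0.119369·2099.5575 = 1.304879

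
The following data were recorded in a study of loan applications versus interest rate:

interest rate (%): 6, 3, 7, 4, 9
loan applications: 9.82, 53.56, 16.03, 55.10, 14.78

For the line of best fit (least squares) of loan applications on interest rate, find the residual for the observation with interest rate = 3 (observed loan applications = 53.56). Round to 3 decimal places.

n = 5, Σx = 29, Σy = 149.29, Σxy = 685.23, Σx² = 191
Sxx = Σx² − (Σx)²/n = 191 − 168.2 = 22.8
Sxy = Σxy − (Σx)(Σy)/n = 685.23 − 865.882 = -180.652
b = Sxy/Sxx = -180.652/22.8 = -7.923333
a = ȳ − b·x̄ = 29.858 − (-7.923333)·5.8 = 75.813333
ŷ(3) = 75.813333 + (-7.923333)·3 = 52.043333
residual = y − ŷ = 53.56 − 52.043333 = 1.516667

1.517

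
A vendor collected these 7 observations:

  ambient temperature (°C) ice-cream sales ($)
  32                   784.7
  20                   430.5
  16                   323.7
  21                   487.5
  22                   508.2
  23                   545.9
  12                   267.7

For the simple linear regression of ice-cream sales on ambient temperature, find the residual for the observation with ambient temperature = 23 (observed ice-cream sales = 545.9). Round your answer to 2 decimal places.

n = 7, Σx = 146, Σy = 3348.2, Σxy = 76085.6, Σx² = 3278
Sxx = Σx² − (Σx)²/n = 3278 − 3045.142857 = 232.857143
Sxy = Σxy − (Σx)(Σy)/n = 76085.6 − 69833.885714 = 6251.714286
b = Sxy/Sxx = 6251.714286/232.857143 = 26.847853
a = ȳ − b·x̄ = 478.314286 − 26.847853·20.857143 = -81.655215
ŷ(23) = -81.655215 + 26.847853·23 = 535.845399
residual = y − ŷ = 545.9 − 535.845399 = 10.054601

10.05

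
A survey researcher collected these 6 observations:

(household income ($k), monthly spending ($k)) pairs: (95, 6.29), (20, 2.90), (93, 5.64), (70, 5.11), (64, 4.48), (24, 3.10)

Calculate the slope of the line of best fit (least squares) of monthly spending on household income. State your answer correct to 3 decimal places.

n = 6, Σx = 366, Σy = 27.52, Σxy = 1898.89, Σx² = 27646
Sxx = Σx² − (Σx)²/n = 27646 − 22326 = 5320
Sxy = Σxy − (Σx)(Σy)/n = 1898.89 − 1678.72 = 220.17
b = Sxy/Sxx = 220.17/5320 = 0.041385

0.041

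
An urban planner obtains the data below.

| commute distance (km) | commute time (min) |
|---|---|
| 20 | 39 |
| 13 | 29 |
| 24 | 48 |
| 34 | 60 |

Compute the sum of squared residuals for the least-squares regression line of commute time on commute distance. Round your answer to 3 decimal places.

6.182

n = 4, Σx = 91, Σy = 176, Σxy = 4349, Σx² = 2301, Σy² = 8266
Sxx = Σx² − (Σx)²/n = 2301 − 2070.25 = 230.75
Sxy = Σxy − (Σx)(Σy)/n = 4349 − 4004 = 345
Syy = Σy² − (Σy)²/n = 8266 − 7744 = 522
b = Sxy/Sxx = 345/230.75 = 1.495125
SSE = Syy − b·Sxy = 522 − 1.495125·345 = 6.182015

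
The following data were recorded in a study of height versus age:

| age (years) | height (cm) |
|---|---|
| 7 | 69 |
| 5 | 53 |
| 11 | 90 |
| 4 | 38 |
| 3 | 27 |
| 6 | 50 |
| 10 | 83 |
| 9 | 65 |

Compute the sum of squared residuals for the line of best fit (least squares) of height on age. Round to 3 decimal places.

252.344

n = 8, Σx = 55, Σy = 475, Σxy = 3686, Σx² = 437, Σy² = 31457
Sxx = Σx² − (Σx)²/n = 437 − 378.125 = 58.875
Sxy = Σxy − (Σx)(Σy)/n = 3686 − 3265.625 = 420.375
Syy = Σy² − (Σy)²/n = 31457 − 28203.125 = 3253.875
b = Sxy/Sxx = 420.375/58.875 = 7.140127
SSE = Syy − b·Sxy = 3253.875 − 7.140127·420.375 = 252.343949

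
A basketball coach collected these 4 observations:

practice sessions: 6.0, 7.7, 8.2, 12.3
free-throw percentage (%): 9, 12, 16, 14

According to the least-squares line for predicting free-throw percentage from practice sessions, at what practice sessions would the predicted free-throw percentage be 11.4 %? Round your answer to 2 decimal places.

6.45

n = 4, Σx = 34.2, Σy = 51, Σxy = 449.8, Σx² = 313.82
Sxx = Σx² − (Σx)²/n = 313.82 − 292.41 = 21.41
Sxy = Σxy − (Σx)(Σy)/n = 449.8 − 436.05 = 13.75
b = Sxy/Sxx = 13.75/21.41 = 0.642223
a = ȳ − b·x̄ = 12.75 − 0.642223·8.55 = 7.258991
Set a + b·x = 11.4: x = (11.4 − 7.258991) / 0.642223 = 6.447927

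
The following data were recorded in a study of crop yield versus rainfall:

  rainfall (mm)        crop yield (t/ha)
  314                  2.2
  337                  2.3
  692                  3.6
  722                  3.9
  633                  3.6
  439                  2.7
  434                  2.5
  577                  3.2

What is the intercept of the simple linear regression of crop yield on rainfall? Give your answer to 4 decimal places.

n = 8, Σx = 4148, Σy = 24, Σxy = 13168.4, Σx² = 2327008
Sxx = Σx² − (Σx)²/n = 2327008 − 2150738 = 176270
Sxy = Σxy − (Σx)(Σy)/n = 13168.4 − 12444 = 724.4
b = Sxy/Sxx = 724.4/176270 = 0.004110
a = ȳ − b·x̄ = 3 − 0.004110·518.5 = 0.869170

0.8692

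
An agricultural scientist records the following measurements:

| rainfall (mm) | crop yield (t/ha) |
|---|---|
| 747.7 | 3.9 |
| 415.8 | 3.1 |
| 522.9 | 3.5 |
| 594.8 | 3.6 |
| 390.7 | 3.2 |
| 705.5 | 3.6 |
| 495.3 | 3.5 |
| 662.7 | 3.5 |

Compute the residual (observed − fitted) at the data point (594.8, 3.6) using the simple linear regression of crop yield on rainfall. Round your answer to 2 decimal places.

n = 8, Σx = 4535.4, Σy = 27.9, Σxy = 16019.48, Σx² = 2694026.5
Sxx = Σx² − (Σx)²/n = 2694026.5 − 2571231.645 = 122794.855
Sxy = Σxy − (Σx)(Σy)/n = 16019.48 − 15817.2075 = 202.2725
b = Sxy/Sxx = 202.2725/122794.855 = 0.001647
a = ȳ − b·x̄ = 3.4875 − 0.001647·566.925 = 2.553639
ŷ(594.8) = 2.553639 + 0.001647·594.8 = 3.533417
residual = y − ŷ = 3.6 − 3.533417 = 0.066583

0.07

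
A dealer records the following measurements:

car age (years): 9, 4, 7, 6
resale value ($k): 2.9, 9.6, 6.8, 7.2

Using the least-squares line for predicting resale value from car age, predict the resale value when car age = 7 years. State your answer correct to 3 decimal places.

n = 4, Σx = 26, Σy = 26.5, Σxy = 155.3, Σx² = 182
Sxx = Σx² − (Σx)²/n = 182 − 169 = 13
Sxy = Σxy − (Σx)(Σy)/n = 155.3 − 172.25 = -16.95
b = Sxy/Sxx = -16.95/13 = -1.303846
a = ȳ − b·x̄ = 6.625 − (-1.303846)·6.5 = 15.1
ŷ(7) = a + b·7 = 15.1 + (-1.303846)·7 = 5.973077

5.973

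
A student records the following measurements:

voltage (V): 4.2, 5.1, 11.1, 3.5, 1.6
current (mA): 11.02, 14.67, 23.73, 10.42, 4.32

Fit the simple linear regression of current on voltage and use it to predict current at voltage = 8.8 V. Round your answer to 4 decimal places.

20.0478

n = 5, Σx = 25.5, Σy = 64.16, Σxy = 427.886, Σx² = 181.67
Sxx = Σx² − (Σx)²/n = 181.67 − 130.05 = 51.62
Sxy = Σxy − (Σx)(Σy)/n = 427.886 − 327.216 = 100.67
b = Sxy/Sxx = 100.67/51.62 = 1.950213
a = ȳ − b·x̄ = 12.832 − 1.950213·5.1 = 2.885913
ŷ(8.8) = a + b·8.8 = 2.885913 + 1.950213·8.8 = 20.047788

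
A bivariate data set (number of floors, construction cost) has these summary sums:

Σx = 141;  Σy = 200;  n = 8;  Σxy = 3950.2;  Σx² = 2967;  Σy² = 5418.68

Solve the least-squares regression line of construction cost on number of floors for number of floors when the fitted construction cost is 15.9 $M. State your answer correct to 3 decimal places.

Sxx = Σx² − (Σx)²/n = 2967 − 2485.125 = 481.875
Sxy = Σxy − (Σx)(Σy)/n = 3950.2 − 3525 = 425.2
b = Sxy/Sxx = 425.2/481.875 = 0.882387
a = ȳ − b·x̄ = 25 − 0.882387·17.625 = 9.447938
Set a + b·x = 15.9: x = (15.9 − 9.447938) / 0.882387 = 7.312059

7.312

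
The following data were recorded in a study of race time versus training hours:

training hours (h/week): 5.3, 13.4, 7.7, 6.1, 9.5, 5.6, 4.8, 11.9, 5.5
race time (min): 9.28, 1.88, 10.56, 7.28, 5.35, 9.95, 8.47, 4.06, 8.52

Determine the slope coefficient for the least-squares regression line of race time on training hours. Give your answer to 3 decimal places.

-0.811

n = 9, Σx = 69.8, Σy = 65.35, Σxy = 442.471, Σx² = 620.66
Sxx = Σx² − (Σx)²/n = 620.66 − 541.337778 = 79.322222
Sxy = Σxy − (Σx)(Σy)/n = 442.471 − 506.825556 = -64.354556
b = Sxy/Sxx = -64.354556/79.322222 = -0.811306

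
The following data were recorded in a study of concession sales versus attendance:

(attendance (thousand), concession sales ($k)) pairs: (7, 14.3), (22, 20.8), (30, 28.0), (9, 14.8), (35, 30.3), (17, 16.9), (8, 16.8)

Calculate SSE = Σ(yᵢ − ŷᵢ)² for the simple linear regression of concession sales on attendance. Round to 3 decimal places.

n = 7, Σx = 128, Σy = 141.9, Σxy = 3013.1, Σx² = 3092, Σy² = 3126.11
Sxx = Σx² − (Σx)²/n = 3092 − 2340.571429 = 751.428571
Sxy = Σxy − (Σx)(Σy)/n = 3013.1 − 2594.742857 = 418.357143
Syy = Σy² − (Σy)²/n = 3126.11 − 2876.515714 = 249.594286
b = Sxy/Sxx = 418.357143/751.428571 = 0.556749
SSE = Syy − b·Sxy = 249.594286 − 0.556749·418.357143 = 16.674344

16.674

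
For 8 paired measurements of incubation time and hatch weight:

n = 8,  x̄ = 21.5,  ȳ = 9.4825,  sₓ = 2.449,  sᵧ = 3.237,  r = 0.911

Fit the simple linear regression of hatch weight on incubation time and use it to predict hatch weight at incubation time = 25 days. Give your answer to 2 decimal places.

13.70

b = r · sᵧ/sₓ = 0.911 · 3.237/2.449 = 1.204127
a = ȳ − b·x̄ = 9.4825 − 1.204127·21.5 = -16.406230
ŷ(25) = a + b·25 = -16.406230 + 1.204127·25 = 13.696944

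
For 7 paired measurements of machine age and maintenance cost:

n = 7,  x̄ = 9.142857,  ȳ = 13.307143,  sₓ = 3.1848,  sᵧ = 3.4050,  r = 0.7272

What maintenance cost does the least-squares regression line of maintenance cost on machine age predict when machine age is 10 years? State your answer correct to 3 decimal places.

13.974

b = r · sᵧ/sₓ = 0.7272 · 3.405/3.1848 = 0.777479
a = ȳ − b·x̄ = 13.307143 − 0.777479·9.142857 = 6.198761
ŷ(10) = a + b·10 = 6.198761 + 0.777479·10 = 13.973554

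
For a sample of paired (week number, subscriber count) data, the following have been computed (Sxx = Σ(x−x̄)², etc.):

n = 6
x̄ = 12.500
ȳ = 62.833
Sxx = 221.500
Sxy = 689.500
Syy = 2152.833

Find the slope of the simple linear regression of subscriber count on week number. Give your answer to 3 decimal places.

3.113

b = Sxy/Sxx = 689.5/221.5 = 3.112867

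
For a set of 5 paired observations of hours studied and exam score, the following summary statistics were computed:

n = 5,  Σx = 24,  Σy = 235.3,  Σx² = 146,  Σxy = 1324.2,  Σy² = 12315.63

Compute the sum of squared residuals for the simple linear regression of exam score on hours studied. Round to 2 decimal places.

10.87

Sxx = Σx² − (Σx)²/n = 146 − 115.2 = 30.8
Sxy = Σxy − (Σx)(Σy)/n = 1324.2 − 1129.44 = 194.76
Syy = Σy² − (Σy)²/n = 12315.63 − 11073.218 = 1242.412
b = Sxy/Sxx = 194.76/30.8 = 6.323377
SSE = Syy − b·Sxy = 1242.412 − 6.323377·194.76 = 10.871169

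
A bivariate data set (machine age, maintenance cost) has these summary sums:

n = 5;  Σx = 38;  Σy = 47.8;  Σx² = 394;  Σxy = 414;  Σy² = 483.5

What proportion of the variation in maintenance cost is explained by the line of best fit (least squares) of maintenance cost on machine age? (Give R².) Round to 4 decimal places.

Sxx = Σx² − (Σx)²/n = 394 − 288.8 = 105.2
Sxy = Σxy − (Σx)(Σy)/n = 414 − 363.28 = 50.72
Syy = Σy² − (Σy)²/n = 483.5 − 456.968 = 26.532
R² = Sxy²/(Sxx·Syy) = (50.72)²/(105.2·26.532) = 0.921664

0.9217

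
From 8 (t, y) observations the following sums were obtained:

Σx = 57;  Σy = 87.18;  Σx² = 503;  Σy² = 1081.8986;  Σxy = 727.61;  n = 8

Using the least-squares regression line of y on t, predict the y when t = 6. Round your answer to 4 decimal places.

Sxx = Σx² − (Σx)²/n = 503 − 406.125 = 96.875
Sxy = Σxy − (Σx)(Σy)/n = 727.61 − 621.1575 = 106.4525
b = Sxy/Sxx = 106.4525/96.875 = 1.098865
a = ȳ − b·x̄ = 10.8975 − 1.098865·7.125 = 3.068090
ŷ(6) = a + b·6 = 3.068090 + 1.098865·6 = 9.661277

9.6613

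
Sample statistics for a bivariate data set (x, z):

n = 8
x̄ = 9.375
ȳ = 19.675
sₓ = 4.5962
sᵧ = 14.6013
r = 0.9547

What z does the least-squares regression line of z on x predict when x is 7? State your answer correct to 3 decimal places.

b = r · sᵧ/sₓ = 0.9547 · 14.6013/4.5962 = 3.032910
a = ȳ − b·x̄ = 19.675 − 3.032910·9.375 = -8.758532
ŷ(7) = a + b·7 = -8.758532 + 3.032910·7 = 12.471839

12.472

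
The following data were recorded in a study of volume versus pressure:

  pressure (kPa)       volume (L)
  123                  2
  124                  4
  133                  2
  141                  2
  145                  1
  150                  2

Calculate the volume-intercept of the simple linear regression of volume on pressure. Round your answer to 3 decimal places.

9.359

n = 6, Σx = 816, Σy = 13, Σxy = 1735, Σx² = 111600
Sxx = Σx² − (Σx)²/n = 111600 − 110976 = 624
Sxy = Σxy − (Σx)(Σy)/n = 1735 − 1768 = -33
b = Sxy/Sxx = -33/624 = -0.052885
a = ȳ − b·x̄ = 2.166667 − (-0.052885)·136 = 9.358974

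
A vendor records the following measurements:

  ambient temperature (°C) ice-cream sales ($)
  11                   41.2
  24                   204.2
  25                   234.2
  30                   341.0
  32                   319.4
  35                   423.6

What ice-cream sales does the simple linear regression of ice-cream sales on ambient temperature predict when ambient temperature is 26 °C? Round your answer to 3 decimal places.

n = 6, Σx = 157, Σy = 1563.6, Σxy = 46485.8, Σx² = 4471
Sxx = Σx² − (Σx)²/n = 4471 − 4108.166667 = 362.833333
Sxy = Σxy − (Σx)(Σy)/n = 46485.8 − 40914.2 = 5571.6
b = Sxy/Sxx = 5571.6/362.833333 = 15.355811
a = ȳ − b·x̄ = 260.6 − 15.355811·26.166667 = -141.210381
ŷ(26) = a + b·26 = -141.210381 + 15.355811·26 = 258.040698

258.041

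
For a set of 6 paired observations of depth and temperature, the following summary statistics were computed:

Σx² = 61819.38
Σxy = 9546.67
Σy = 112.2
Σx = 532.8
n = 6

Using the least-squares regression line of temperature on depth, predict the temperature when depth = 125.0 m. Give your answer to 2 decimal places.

Sxx = Σx² − (Σx)²/n = 61819.38 − 47312.64 = 14506.74
Sxy = Σxy − (Σx)(Σy)/n = 9546.67 − 9963.36 = -416.69
b = Sxy/Sxx = -416.69/14506.74 = -0.028724
a = ȳ − b·x̄ = 18.7 − (-0.028724)·88.8 = 21.250681
ŷ(125.0) = a + b·125.0 = 21.250681 + (-0.028724)·125 = 17.660195

17.66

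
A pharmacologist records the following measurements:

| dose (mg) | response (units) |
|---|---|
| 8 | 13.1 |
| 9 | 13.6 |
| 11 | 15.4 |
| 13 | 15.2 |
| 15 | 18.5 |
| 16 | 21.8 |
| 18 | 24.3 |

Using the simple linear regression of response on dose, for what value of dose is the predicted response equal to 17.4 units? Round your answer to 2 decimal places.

n = 7, Σx = 90, Σy = 121.9, Σxy = 1657.9, Σx² = 1240
Sxx = Σx² − (Σx)²/n = 1240 − 1157.142857 = 82.857143
Sxy = Σxy − (Σx)(Σy)/n = 1657.9 − 1567.285714 = 90.614286
b = Sxy/Sxx = 90.614286/82.857143 = 1.093621
a = ȳ − b·x̄ = 17.414286 − 1.093621·12.857143 = 3.353448
Set a + b·x = 17.4: x = (17.4 − 3.353448) / 1.093621 = 12.844080

12.84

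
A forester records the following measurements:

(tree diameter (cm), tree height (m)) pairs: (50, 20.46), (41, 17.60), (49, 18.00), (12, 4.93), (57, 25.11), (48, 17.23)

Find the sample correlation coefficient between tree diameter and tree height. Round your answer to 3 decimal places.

n = 6, Σx = 257, Σy = 103.33, Σxy = 4944.07, Σx² = 12279, Σy² = 2004.0615
Sxx = Σx² − (Σx)²/n = 12279 − 11008.166667 = 1270.833333
Sxy = Σxy − (Σx)(Σy)/n = 4944.07 − 4425.968333 = 518.101667
Syy = Σy² − (Σy)²/n = 2004.0615 − 1779.514817 = 224.546683
r = Sxy/√(Sxx·Syy) = 518.101667/√(285361.410069) = 518.101667/534.192297 = 0.969879

0.970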